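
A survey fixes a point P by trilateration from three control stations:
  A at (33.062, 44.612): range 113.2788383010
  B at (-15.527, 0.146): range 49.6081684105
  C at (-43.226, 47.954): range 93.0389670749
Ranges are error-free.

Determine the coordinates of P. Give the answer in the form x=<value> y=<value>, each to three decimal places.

x=-36.443 y=-44.837

eq1: (x − 33.062)² + (y − 44.612)² = 113.2788383010²
eq2: (x + 15.527)² + (y − 0.146)² = 49.6081684105²
eq3: (x + 43.226)² + (y − 47.954)² = 93.0389670749²
eq1−eq2, eq1−eq3 (x²,y² cancel):
  -97.178·x − 88.932·y = 7528.907491
  -152.576·x + 6.684·y = 5260.592616
det = -97.178·6.684 − -88.932·-152.576 = -14218.426584
x = (7528.907491·6.684 − -88.932·5260.592616) / -14218.426584 = -36.442727
y = (-97.178·5260.592616 − 7528.907491·-152.576) / -14218.426584 = -44.837361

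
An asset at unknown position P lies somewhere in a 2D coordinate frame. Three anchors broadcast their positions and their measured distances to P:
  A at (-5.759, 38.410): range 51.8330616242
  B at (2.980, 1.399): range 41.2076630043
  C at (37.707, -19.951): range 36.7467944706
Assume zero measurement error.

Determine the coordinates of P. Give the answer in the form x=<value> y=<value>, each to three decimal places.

x=41.273 y=16.622

eq1: (x + 5.759)² + (y − 38.410)² = 51.8330616242²
eq2: (x − 2.980)² + (y − 1.399)² = 41.2076630043²
eq3: (x − 37.707)² + (y + 19.951)² = 36.7467944706²
eq2−eq1, eq2−eq3 (x²,y² cancel):
  -17.478·x + 74.022·y = 509.061793
  69.454·x − 42.700·y = 2156.767235
det = -17.478·-42.700 − 74.022·69.454 = -4394.813388
x = (509.061793·-42.700 − 74.022·2156.767235) / -4394.813388 = 41.272552
y = (-17.478·2156.767235 − 509.061793·69.454) / -4394.813388 = 16.622402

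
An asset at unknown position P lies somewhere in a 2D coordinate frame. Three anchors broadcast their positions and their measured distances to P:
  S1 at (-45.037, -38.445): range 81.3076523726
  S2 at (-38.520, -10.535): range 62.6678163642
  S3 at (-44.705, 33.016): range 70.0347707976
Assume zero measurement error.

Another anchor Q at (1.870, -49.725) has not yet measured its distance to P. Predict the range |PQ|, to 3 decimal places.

eq1: (x + 45.037)² + (y + 38.445)² = 81.3076523726²
eq2: (x + 38.520)² + (y + 10.535)² = 62.6678163642²
eq3: (x + 44.705)² + (y − 33.016)² = 70.0347707976²
eq3−eq1, eq3−eq2 (x²,y² cancel):
  -0.664·x − 142.922·y = -1288.309101
  12.370·x − 87.102·y = -516.202743
det = -0.664·-87.102 − -142.922·12.370 = 1825.780868
x = (-1288.309101·-87.102 − -142.922·-516.202743) / 1825.780868 = 21.052675
y = (-0.664·-516.202743 − -1288.309101·12.370) / 1825.780868 = 8.916263
|P − Q| = √((21.052675 − 1.870)² + (8.916263 − -49.725)²) = 61.699050

61.699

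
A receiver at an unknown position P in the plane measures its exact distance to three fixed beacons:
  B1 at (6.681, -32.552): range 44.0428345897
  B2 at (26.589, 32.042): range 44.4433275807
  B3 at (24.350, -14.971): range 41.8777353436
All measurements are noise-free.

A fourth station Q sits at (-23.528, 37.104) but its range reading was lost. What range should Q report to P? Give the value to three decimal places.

31.882

eq1: (x − 6.681)² + (y + 32.552)² = 44.0428345897²
eq2: (x − 26.589)² + (y − 32.042)² = 44.4433275807²
eq3: (x − 24.350)² + (y + 14.971)² = 41.8777353436²
eq2−eq3, eq2−eq1 (x²,y² cancel):
  -4.478·x − 94.026·y = -695.146695
  -39.816·x − 129.188·y = -593.958132
det = -4.478·-129.188 − -94.026·-39.816 = -3165.235352
x = (-695.146695·-129.188 − -94.026·-593.958132) / -3165.235352 = -10.728145
y = (-4.478·-593.958132 − -695.146695·-39.816) / -3165.235352 = 7.904062
|P − Q| = √((-10.728145 − -23.528)² + (7.904062 − 37.104)²) = 31.882169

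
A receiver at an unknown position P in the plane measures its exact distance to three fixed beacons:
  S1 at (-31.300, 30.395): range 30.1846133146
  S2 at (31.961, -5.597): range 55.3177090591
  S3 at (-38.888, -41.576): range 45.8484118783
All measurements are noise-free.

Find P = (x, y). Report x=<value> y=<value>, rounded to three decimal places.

x=-22.913 y=1.399

eq1: (x + 31.300)² + (y − 30.395)² = 30.1846133146²
eq2: (x − 31.961)² + (y + 5.597)² = 55.3177090591²
eq3: (x + 38.888)² + (y + 41.576)² = 45.8484118783²
eq3−eq1, eq3−eq2 (x²,y² cancel):
  15.176·x + 143.942·y = -146.328304
  141.698·x + 71.958·y = -3145.980454
det = 15.176·71.958 − 143.942·141.698 = -19304.258908
x = (-146.328304·71.958 − 143.942·-3145.980454) / -19304.258908 = -22.912520
y = (15.176·-3145.980454 − -146.328304·141.698) / -19304.258908 = 1.399120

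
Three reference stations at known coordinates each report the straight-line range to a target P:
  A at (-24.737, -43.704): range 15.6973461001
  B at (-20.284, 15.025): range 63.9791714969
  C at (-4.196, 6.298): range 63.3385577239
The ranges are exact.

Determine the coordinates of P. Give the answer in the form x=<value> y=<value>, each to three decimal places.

x=-40.301 y=-45.742

eq1: (x + 24.737)² + (y + 43.704)² = 15.6973461001²
eq2: (x + 20.284)² + (y − 15.025)² = 63.9791714969²
eq3: (x + 4.196)² + (y − 6.298)² = 63.3385577239²
eq3−eq1, eq3−eq2 (x²,y² cancel):
  -41.082·x − 100.004·y = 6230.053785
  -32.176·x + 17.454·y = 498.358570
det = -41.082·17.454 − -100.004·-32.176 = -3934.773932
x = (6230.053785·17.454 − -100.004·498.358570) / -3934.773932 = -40.301479
y = (-41.082·498.358570 − 6230.053785·-32.176) / -3934.773932 = -45.742055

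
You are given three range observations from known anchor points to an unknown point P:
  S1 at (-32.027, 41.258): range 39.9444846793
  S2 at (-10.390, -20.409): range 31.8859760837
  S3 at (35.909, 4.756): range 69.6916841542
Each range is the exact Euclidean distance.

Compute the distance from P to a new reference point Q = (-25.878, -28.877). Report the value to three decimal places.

eq1: (x + 32.027)² + (y − 41.258)² = 39.9444846793²
eq2: (x + 10.390)² + (y + 20.409)² = 31.8859760837²
eq3: (x − 35.909)² + (y − 4.756)² = 69.6916841542²
eq3−eq1, eq3−eq2 (x²,y² cancel):
  -135.872·x + 73.004·y = 4677.244460
  -92.598·x − 50.330·y = 3052.618933
det = -135.872·-50.330 − 73.004·-92.598 = 13598.462152
x = (4677.244460·-50.330 − 73.004·3052.618933) / 13598.462152 = -33.699333
y = (-135.872·3052.618933 − 4677.244460·-92.598) / 13598.462152 = 1.348538
|P − Q| = √((-33.699333 − -25.878)² + (1.348538 − -28.877)²) = 31.221089

31.221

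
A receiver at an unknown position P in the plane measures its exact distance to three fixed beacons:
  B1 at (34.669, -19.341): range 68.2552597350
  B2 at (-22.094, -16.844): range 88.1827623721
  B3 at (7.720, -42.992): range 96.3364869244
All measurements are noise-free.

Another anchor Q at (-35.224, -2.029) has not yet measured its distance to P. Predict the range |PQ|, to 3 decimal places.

88.115

eq1: (x − 34.669)² + (y + 19.341)² = 68.2552597350²
eq2: (x + 22.094)² + (y + 16.844)² = 88.1827623721²
eq3: (x − 7.720)² + (y + 42.992)² = 96.3364869244²
eq1−eq3, eq1−eq2 (x²,y² cancel):
  -53.898·x − 47.302·y = -4290.041609
  -113.526·x + 4.994·y = -3921.567768
det = -53.898·4.994 − -47.302·-113.526 = -5639.173464
x = (-4290.041609·4.994 − -47.302·-3921.567768) / -5639.173464 = 36.693758
y = (-53.898·-3921.567768 − -4290.041609·-113.526) / -5639.173464 = 48.884221
|P − Q| = √((36.693758 − -35.224)² + (48.884221 − -2.029)²) = 88.115379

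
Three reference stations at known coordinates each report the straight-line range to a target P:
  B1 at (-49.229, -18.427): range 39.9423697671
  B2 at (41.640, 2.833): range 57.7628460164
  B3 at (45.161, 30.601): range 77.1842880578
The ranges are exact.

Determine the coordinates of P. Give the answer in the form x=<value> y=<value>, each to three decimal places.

x=-9.643 y=-23.749

eq1: (x + 49.229)² + (y + 18.427)² = 39.9423697671²
eq2: (x − 41.640)² + (y − 2.833)² = 57.7628460164²
eq3: (x − 45.161)² + (y − 30.601)² = 77.1842880578²
eq1−eq3, eq1−eq2 (x²,y² cancel):
  188.780·x + 98.056·y = -4149.133068
  181.738·x + 42.520·y = -2762.286758
det = 188.780·42.520 − 98.056·181.738 = -9793.575728
x = (-4149.133068·42.520 − 98.056·-2762.286758) / -9793.575728 = -9.642816
y = (188.780·-2762.286758 − -4149.133068·181.738) / -9793.575728 = -23.749309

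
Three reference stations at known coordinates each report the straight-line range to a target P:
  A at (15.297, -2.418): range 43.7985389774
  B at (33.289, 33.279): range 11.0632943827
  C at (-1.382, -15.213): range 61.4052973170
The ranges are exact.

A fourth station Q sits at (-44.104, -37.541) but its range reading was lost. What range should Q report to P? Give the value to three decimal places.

103.972

eq1: (x − 15.297)² + (y + 2.418)² = 43.7985389774²
eq2: (x − 33.289)² + (y − 33.279)² = 11.0632943827²
eq3: (x + 1.382)² + (y + 15.213)² = 61.4052973170²
eq1−eq2, eq1−eq3 (x²,y² cancel):
  35.984·x + 71.394·y = 3771.719963
  -33.358·x − 25.590·y = -1858.798162
det = 35.984·-25.590 − 71.394·-33.358 = 1460.730492
x = (3771.719963·-25.590 − 71.394·-1858.798162) / 1460.730492 = 24.774400
y = (35.984·-1858.798162 − 3771.719963·-33.358) / 1460.730492 = 40.342857
|P − Q| = √((24.774400 − -44.104)² + (40.342857 − -37.541)²) = 103.971771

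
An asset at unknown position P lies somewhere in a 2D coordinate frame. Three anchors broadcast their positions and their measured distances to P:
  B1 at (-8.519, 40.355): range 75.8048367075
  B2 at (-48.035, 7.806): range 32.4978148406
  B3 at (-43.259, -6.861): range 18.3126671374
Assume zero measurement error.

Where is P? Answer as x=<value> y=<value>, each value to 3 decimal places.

x=-47.454 y=-24.687

eq1: (x + 8.519)² + (y − 40.355)² = 75.8048367075²
eq2: (x + 48.035)² + (y − 7.806)² = 32.4978148406²
eq3: (x + 43.259)² + (y + 6.861)² = 18.3126671374²
eq3−eq2, eq3−eq1 (x²,y² cancel):
  -9.552·x + 29.334·y = -270.873733
  69.480·x + 94.432·y = -5628.334507
det = -9.552·94.432 − 29.334·69.480 = -2940.140784
x = (-270.873733·94.432 − 29.334·-5628.334507) / -2940.140784 = -47.454332
y = (-9.552·-5628.334507 − -270.873733·69.480) / -2940.140784 = -24.686627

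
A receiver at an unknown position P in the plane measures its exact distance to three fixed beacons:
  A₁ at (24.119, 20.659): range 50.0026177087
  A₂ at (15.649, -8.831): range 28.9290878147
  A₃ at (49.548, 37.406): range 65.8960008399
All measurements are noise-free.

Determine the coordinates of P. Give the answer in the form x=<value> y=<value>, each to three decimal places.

eq1: (x − 24.119)² + (y − 20.659)² = 50.0026177087²
eq2: (x − 15.649)² + (y + 8.831)² = 28.9290878147²
eq3: (x − 49.548)² + (y − 37.406)² = 65.8960008399²
eq3−eq1, eq3−eq2 (x²,y² cancel):
  -50.858·x − 33.494·y = -1003.671549
  -67.798·x − 92.474·y = -25.944573
det = -50.858·-92.474 − -33.494·-67.798 = 2432.216480
x = (-1003.671549·-92.474 − -33.494·-25.944573) / 2432.216480 = 37.802776
y = (-50.858·-25.944573 − -1003.671549·-67.798) / 2432.216480 = -27.434825

x=37.803 y=-27.435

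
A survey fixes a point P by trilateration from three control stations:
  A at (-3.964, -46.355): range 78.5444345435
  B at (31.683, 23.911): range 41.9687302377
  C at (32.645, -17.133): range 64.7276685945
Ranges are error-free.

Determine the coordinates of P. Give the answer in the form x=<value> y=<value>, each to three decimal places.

eq1: (x + 3.964)² + (y + 46.355)² = 78.5444345435²
eq2: (x − 31.683)² + (y − 23.911)² = 41.9687302377²
eq3: (x − 32.645)² + (y + 17.133)² = 64.7276685945²
eq1−eq3, eq1−eq2 (x²,y² cancel):
  73.218·x + 58.444·y = 1174.293509
  71.294·x + 140.532·y = 3818.902969
det = 73.218·140.532 − 58.444·71.294 = 6122.765440
x = (1174.293509·140.532 − 58.444·3818.902969) / 6122.765440 = -9.499980
y = (73.218·3818.902969 − 1174.293509·71.294) / 6122.765440 = 31.994098

x=-9.500 y=31.994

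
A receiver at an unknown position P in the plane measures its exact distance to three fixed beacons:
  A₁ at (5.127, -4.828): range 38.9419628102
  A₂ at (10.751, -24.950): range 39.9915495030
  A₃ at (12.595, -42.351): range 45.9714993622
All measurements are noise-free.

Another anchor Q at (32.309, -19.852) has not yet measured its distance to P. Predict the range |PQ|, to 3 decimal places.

61.603

eq1: (x − 5.127)² + (y + 4.828)² = 38.9419628102²
eq2: (x − 10.751)² + (y + 24.950)² = 39.9915495030²
eq3: (x − 12.595)² + (y + 42.351)² = 45.9714993622²
eq2−eq1, eq2−eq3 (x²,y² cancel):
  -11.248·x + 40.244·y = -605.643224
  3.688·x − 34.802·y = 700.100003
det = -11.248·-34.802 − 40.244·3.688 = 243.033024
x = (-605.643224·-34.802 − 40.244·700.100003) / 243.033024 = -29.202735
y = (-11.248·700.100003 − -605.643224·3.688) / 243.033024 = -23.211301
|P − Q| = √((-29.202735 − 32.309)² + (-23.211301 − -19.852)²) = 61.603397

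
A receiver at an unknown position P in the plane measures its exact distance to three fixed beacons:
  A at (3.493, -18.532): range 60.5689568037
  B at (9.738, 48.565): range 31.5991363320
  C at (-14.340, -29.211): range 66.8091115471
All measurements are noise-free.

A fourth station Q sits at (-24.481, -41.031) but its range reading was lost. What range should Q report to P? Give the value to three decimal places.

eq1: (x − 3.493)² + (y + 18.532)² = 60.5689568037²
eq2: (x − 9.738)² + (y − 48.565)² = 31.5991363320²
eq3: (x + 14.340)² + (y + 29.211)² = 66.8091115471²
eq3−eq1, eq3−eq2 (x²,y² cancel):
  35.666·x + 21.358·y = 91.576809
  48.156·x + 155.552·y = 4859.421717
det = 35.666·155.552 − 21.358·48.156 = 4519.401784
x = (91.576809·155.552 − 21.358·4859.421717) / 4519.401784 = -19.812926
y = (35.666·4859.421717 − 91.576809·48.156) / 4519.401784 = 37.373566
|P − Q| = √((-19.812926 − -24.481)² + (37.373566 − -41.031)²) = 78.543408

78.543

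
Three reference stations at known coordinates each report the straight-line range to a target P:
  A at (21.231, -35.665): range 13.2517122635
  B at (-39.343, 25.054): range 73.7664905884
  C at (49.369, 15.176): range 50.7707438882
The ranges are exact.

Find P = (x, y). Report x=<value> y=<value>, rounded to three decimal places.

x=16.313 y=-23.360

eq1: (x − 21.231)² + (y + 35.665)² = 13.2517122635²
eq2: (x + 39.343)² + (y − 25.054)² = 73.7664905884²
eq3: (x − 49.369)² + (y − 15.176)² = 50.7707438882²
eq2−eq1, eq2−eq3 (x²,y² cancel):
  121.148·x − 121.438·y = 4813.060277
  177.424·x − 19.756·y = 3355.861271
det = 121.148·-19.756 − -121.438·177.424 = 19152.615824
x = (4813.060277·-19.756 − -121.438·3355.861271) / 19152.615824 = 16.313294
y = (121.148·3355.861271 − 4813.060277·177.424) / 19152.615824 = -23.359552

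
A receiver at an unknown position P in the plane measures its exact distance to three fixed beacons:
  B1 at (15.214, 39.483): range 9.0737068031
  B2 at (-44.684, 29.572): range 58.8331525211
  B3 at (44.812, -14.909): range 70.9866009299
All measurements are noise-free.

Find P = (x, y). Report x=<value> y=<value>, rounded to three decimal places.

x=11.297 y=47.668

eq1: (x − 15.214)² + (y − 39.483)² = 9.0737068031²
eq2: (x + 44.684)² + (y − 29.572)² = 58.8331525211²
eq3: (x − 44.812)² + (y + 14.909)² = 70.9866009299²
eq2−eq3, eq2−eq1 (x²,y² cancel):
  178.992·x − 88.962·y = -2218.527091
  119.796·x + 19.822·y = 2298.217725
det = 178.992·19.822 − -88.962·119.796 = 14205.271176
x = (-2218.527091·19.822 − -88.962·2298.217725) / 14205.271176 = 11.297102
y = (178.992·2298.217725 − -2218.527091·119.796) / 14205.271176 = 47.667746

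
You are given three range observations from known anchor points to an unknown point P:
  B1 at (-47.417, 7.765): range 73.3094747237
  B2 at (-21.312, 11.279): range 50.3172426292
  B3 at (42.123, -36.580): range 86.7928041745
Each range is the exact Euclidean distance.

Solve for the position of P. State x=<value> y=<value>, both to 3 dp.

x=15.178 y=45.924

eq1: (x + 47.417)² + (y − 7.765)² = 73.3094747237²
eq2: (x + 21.312)² + (y − 11.279)² = 50.3172426292²
eq3: (x − 42.123)² + (y + 36.580)² = 86.7928041745²
eq1−eq3, eq1−eq2 (x²,y² cancel):
  179.080·x − 88.690·y = -1354.935357
  52.210·x + 7.028·y = 1115.204249
det = 179.080·7.028 − -88.690·52.210 = 5889.079140
x = (-1354.935357·7.028 − -88.690·1115.204249) / 5889.079140 = 15.178091
y = (179.080·1115.204249 − -1354.935357·52.210) / 5889.079140 = 45.924320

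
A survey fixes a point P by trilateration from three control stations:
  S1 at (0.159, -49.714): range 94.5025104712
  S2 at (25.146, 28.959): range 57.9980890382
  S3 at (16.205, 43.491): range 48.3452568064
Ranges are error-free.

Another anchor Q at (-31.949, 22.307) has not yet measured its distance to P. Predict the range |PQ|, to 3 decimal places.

16.861

eq1: (x − 0.159)² + (y + 49.714)² = 94.5025104712²
eq2: (x − 25.146)² + (y − 28.959)² = 57.9980890382²
eq3: (x − 16.205)² + (y − 43.491)² = 48.3452568064²
eq3−eq2, eq3−eq1 (x²,y² cancel):
  17.882·x − 29.064·y = -1709.638585
  -32.092·x − 186.410·y = -6276.022659
det = 17.882·-186.410 − -29.064·-32.092 = -4266.105508
x = (-1709.638585·-186.410 − -29.064·-6276.022659) / -4266.105508 = -31.946562
y = (17.882·-6276.022659 − -1709.638585·-32.092) / -4266.105508 = 39.167704
|P − Q| = √((-31.946562 − -31.949)² + (39.167704 − 22.307)²) = 16.860704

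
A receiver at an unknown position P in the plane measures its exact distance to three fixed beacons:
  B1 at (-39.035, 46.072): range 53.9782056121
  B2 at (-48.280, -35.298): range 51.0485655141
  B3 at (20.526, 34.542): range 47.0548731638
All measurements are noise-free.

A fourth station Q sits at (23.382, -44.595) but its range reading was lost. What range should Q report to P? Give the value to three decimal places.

56.297

eq1: (x + 39.035)² + (y − 46.072)² = 53.9782056121²
eq2: (x + 48.280)² + (y + 35.298)² = 51.0485655141²
eq3: (x − 20.526)² + (y − 34.542)² = 47.0548731638²
eq3−eq2, eq3−eq1 (x²,y² cancel):
  -137.612·x − 139.680·y = 1570.645811
  -119.122·x + 23.060·y = 1332.408376
det = -137.612·23.060 − -139.680·-119.122 = -19812.293680
x = (1570.645811·23.060 − -139.680·1332.408376) / -19812.293680 = -11.221815
y = (-137.612·1332.408376 − 1570.645811·-119.122) / -19812.293680 = -0.188928
|P − Q| = √((-11.221815 − 23.382)² + (-0.188928 − -44.595)²) = 56.296743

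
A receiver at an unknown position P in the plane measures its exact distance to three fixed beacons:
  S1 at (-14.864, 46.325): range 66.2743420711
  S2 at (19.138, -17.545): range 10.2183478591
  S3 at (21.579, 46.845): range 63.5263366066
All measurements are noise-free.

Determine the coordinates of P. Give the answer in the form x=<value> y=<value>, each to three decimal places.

x=9.137 y=-15.451

eq1: (x + 14.864)² + (y − 46.325)² = 66.2743420711²
eq2: (x − 19.138)² + (y + 17.545)² = 10.2183478591²
eq3: (x − 21.579)² + (y − 46.845)² = 63.5263366066²
eq3−eq1, eq3−eq2 (x²,y² cancel):
  -72.886·x − 1.040·y = -649.856119
  -4.882·x − 128.780·y = 1945.163613
det = -72.886·-128.780 − -1.040·-4.882 = 9381.181800
x = (-649.856119·-128.780 − -1.040·1945.163613) / 9381.181800 = 9.136529
y = (-72.886·1945.163613 − -649.856119·-4.882) / 9381.181800 = -15.450910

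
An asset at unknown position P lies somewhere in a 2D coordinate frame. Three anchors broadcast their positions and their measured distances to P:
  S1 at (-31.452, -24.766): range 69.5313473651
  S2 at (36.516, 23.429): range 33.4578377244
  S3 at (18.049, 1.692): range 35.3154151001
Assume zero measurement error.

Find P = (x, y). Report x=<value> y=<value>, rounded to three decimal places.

eq1: (x + 31.452)² + (y + 24.766)² = 69.5313473651²
eq2: (x − 36.516)² + (y − 23.429)² = 33.4578377244²
eq3: (x − 18.049)² + (y − 1.692)² = 35.3154151001²
eq2−eq1, eq2−eq3 (x²,y² cancel):
  -135.936·x − 96.390·y = -3994.934598
  -36.934·x − 43.474·y = -1681.458671
det = -135.936·-43.474 − -96.390·-36.934 = 2349.613404
x = (-3994.934598·-43.474 − -96.390·-1681.458671) / 2349.613404 = 4.936976
y = (-135.936·-1681.458671 − -3994.934598·-36.934) / 2349.613404 = 34.483056

x=4.937 y=34.483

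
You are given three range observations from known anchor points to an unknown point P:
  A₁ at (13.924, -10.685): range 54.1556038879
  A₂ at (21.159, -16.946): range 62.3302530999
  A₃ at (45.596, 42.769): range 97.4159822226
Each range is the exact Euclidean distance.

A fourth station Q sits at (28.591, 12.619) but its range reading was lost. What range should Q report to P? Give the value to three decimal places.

eq1: (x − 13.924)² + (y + 10.685)² = 54.1556038879²
eq2: (x − 21.159)² + (y + 16.946)² = 62.3302530999²
eq3: (x − 45.596)² + (y − 42.769)² = 97.4159822226²
eq2−eq3, eq2−eq1 (x²,y² cancel):
  48.874·x + 119.430·y = -2431.500761
  -14.470·x + 12.522·y = 525.407823
det = 48.874·12.522 − 119.430·-14.470 = 2340.152328
x = (-2431.500761·12.522 − 119.430·525.407823) / 2340.152328 = -39.825061
y = (48.874·525.407823 − -2431.500761·-14.470) / 2340.152328 = -4.061716
|P − Q| = √((-39.825061 − 28.591)² + (-4.061716 − 12.619)²) = 70.420194

70.420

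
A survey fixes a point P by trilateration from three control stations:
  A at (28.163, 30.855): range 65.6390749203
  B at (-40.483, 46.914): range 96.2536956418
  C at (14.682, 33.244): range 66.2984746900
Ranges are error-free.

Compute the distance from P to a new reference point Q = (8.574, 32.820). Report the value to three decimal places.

eq1: (x − 28.163)² + (y − 30.855)² = 65.6390749203²
eq2: (x + 40.483)² + (y − 46.914)² = 96.2536956418²
eq3: (x − 14.682)² + (y − 33.244)² = 66.2984746900²
eq1−eq2, eq1−eq3 (x²,y² cancel):
  -137.292·x + 32.118·y = -2861.674677
  -26.962·x + 4.778·y = -511.460524
det = -137.292·4.778 − 32.118·-26.962 = 209.984340
x = (-2861.674677·4.778 − 32.118·-511.460524) / 209.984340 = 13.115299
y = (-137.292·-511.460524 − -2861.674677·-26.962) / 209.984340 = -33.035961
|P − Q| = √((13.115299 − 8.574)² + (-33.035961 − 32.820)²) = 66.012355

66.012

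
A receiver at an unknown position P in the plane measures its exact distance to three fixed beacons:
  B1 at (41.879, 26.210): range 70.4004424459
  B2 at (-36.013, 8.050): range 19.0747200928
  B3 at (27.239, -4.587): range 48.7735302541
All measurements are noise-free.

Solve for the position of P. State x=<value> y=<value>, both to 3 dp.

eq1: (x − 41.879)² + (y − 26.210)² = 70.4004424459²
eq2: (x + 36.013)² + (y − 8.050)² = 19.0747200928²
eq3: (x − 27.239)² + (y + 4.587)² = 48.7735302541²
eq3−eq1, eq3−eq2 (x²,y² cancel):
  29.280·x + 61.594·y = -899.553992
  -126.504·x + 25.274·y = 2613.747286
det = 29.280·25.274 − 61.594·-126.504 = 8531.910096
x = (-899.553992·25.274 − 61.594·2613.747286) / 8531.910096 = -21.534038
y = (29.280·2613.747286 − -899.553992·-126.504) / 8531.910096 = -4.367915

x=-21.534 y=-4.368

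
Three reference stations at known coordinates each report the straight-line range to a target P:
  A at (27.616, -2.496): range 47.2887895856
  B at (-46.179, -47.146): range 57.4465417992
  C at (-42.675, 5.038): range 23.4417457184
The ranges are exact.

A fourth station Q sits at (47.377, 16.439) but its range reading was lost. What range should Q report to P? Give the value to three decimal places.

67.877

eq1: (x − 27.616)² + (y + 2.496)² = 47.2887895856²
eq2: (x + 46.179)² + (y + 47.146)² = 57.4465417992²
eq3: (x + 42.675)² + (y − 5.038)² = 23.4417457184²
eq1−eq3, eq1−eq2 (x²,y² cancel):
  -140.582·x + 15.068·y = 2764.377775
  -147.590·x − 89.300·y = 2522.496341
det = -140.582·-89.300 − 15.068·-147.590 = 14777.858720
x = (2764.377775·-89.300 − 15.068·2522.496341) / 14777.858720 = -19.276670
y = (-140.582·2522.496341 − 2764.377775·-147.590) / 14777.858720 = 3.611953
|P − Q| = √((-19.276670 − 47.377)² + (3.611953 − 16.439)²) = 67.876689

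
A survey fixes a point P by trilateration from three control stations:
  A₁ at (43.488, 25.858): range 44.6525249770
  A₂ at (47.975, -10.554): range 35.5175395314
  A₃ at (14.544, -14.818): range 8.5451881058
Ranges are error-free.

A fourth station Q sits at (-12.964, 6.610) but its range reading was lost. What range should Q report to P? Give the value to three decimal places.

eq1: (x − 43.488)² + (y − 25.858)² = 44.6525249770²
eq2: (x − 47.975)² + (y + 10.554)² = 35.5175395314²
eq3: (x − 14.544)² + (y + 14.818)² = 8.5451881058²
eq3−eq1, eq3−eq2 (x²,y² cancel):
  57.888·x + 81.352·y = 207.913501
  66.862·x + 8.528·y = 793.411106
det = 57.888·8.528 − 81.352·66.862 = -4945.688560
x = (207.913501·8.528 − 81.352·793.411106) / -4945.688560 = 12.692367
y = (57.888·793.411106 − 207.913501·66.862) / -4945.688560 = -6.475836
|P − Q| = √((12.692367 − -12.964)² + (-6.475836 − 6.610)²) = 28.800838

28.801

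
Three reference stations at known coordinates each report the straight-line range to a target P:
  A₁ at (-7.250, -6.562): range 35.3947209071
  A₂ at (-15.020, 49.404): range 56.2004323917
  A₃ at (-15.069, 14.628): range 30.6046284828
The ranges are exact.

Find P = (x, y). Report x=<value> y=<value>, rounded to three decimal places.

x=-42.010 y=0.109

eq1: (x + 7.250)² + (y + 6.562)² = 35.3947209071²
eq2: (x + 15.020)² + (y − 49.404)² = 56.2004323917²
eq3: (x + 15.069)² + (y − 14.628)² = 30.6046284828²
eq1−eq3, eq1−eq2 (x²,y² cancel):
  -15.638·x + 42.380·y = 661.573785
  -15.540·x + 111.932·y = 665.030939
det = -15.638·111.932 − 42.380·-15.540 = -1091.807416
x = (661.573785·111.932 − 42.380·665.030939) / -1091.807416 = -42.010399
y = (-15.638·665.030939 − 661.573785·-15.540) / -1091.807416 = 0.108899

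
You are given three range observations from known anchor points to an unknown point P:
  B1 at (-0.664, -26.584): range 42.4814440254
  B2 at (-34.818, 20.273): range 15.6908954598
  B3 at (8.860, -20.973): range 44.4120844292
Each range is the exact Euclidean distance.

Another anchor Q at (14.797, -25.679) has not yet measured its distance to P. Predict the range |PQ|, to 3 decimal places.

eq1: (x + 0.664)² + (y + 26.584)² = 42.4814440254²
eq2: (x + 34.818)² + (y − 20.273)² = 15.6908954598²
eq3: (x − 8.860)² + (y + 20.973)² = 44.4120844292²
eq1−eq3, eq1−eq2 (x²,y² cancel):
  19.048·x + 11.222·y = -356.543780
  -68.308·x + 93.714·y = 2474.606587
det = 19.048·93.714 − 11.222·-68.308 = 2551.616648
x = (-356.543780·93.714 − 11.222·2474.606587) / 2551.616648 = -23.978202
y = (19.048·2474.606587 − -356.543780·-68.308) / 2551.616648 = 8.928267
|P − Q| = √((-23.978202 − 14.797)² + (8.928267 − -25.679)²) = 51.972870

51.973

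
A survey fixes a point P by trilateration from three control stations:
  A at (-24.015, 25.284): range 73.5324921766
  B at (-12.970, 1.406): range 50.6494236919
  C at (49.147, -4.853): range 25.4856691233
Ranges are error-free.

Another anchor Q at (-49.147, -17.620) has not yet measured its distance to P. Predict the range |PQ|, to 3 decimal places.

80.689

eq1: (x + 24.015)² + (y − 25.284)² = 73.5324921766²
eq2: (x + 12.970)² + (y − 1.406)² = 50.6494236919²
eq3: (x − 49.147)² + (y + 4.853)² = 25.4856691233²
eq2−eq1, eq2−eq3 (x²,y² cancel):
  -22.090·x + 47.756·y = -1795.860140
  124.234·x − 12.518·y = 4184.626272
det = -22.090·-12.518 − 47.756·124.234 = -5656.396284
x = (-1795.860140·-12.518 − 47.756·4184.626272) / -5656.396284 = 31.355730
y = (-22.090·4184.626272 − -1795.860140·124.234) / -5656.396284 = -23.101015
|P − Q| = √((31.355730 − -49.147)² + (-23.101015 − -17.620)²) = 80.689101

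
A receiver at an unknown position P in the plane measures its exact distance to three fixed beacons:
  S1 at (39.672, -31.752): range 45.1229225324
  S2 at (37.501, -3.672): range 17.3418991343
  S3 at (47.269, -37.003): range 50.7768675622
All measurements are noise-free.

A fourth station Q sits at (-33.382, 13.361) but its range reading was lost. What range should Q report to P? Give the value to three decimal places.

eq1: (x − 39.672)² + (y + 31.752)² = 45.1229225324²
eq2: (x − 37.501)² + (y + 3.672)² = 17.3418991343²
eq3: (x − 47.269)² + (y + 37.003)² = 50.7768675622²
eq1−eq2, eq1−eq3 (x²,y² cancel):
  -4.342·x + 56.160·y = 573.088169
  15.194·x − 10.502·y = 479.311140
det = -4.342·-10.502 − 56.160·15.194 = -807.695356
x = (573.088169·-10.502 − 56.160·479.311140) / -807.695356 = 40.778600
y = (-4.342·479.311140 − 573.088169·15.194) / -807.695356 = 13.357351
|P − Q| = √((40.778600 − -33.382)² + (13.357351 − 13.361)²) = 74.160600

74.161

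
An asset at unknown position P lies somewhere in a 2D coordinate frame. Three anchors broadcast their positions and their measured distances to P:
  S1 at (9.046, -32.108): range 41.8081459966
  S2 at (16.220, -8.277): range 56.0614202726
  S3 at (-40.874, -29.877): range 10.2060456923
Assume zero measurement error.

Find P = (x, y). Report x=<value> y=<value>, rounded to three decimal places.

x=-32.595 y=-35.845

eq1: (x − 9.046)² + (y + 32.108)² = 41.8081459966²
eq2: (x − 16.220)² + (y + 8.277)² = 56.0614202726²
eq3: (x + 40.874)² + (y + 29.877)² = 10.2060456923²
eq3−eq1, eq3−eq2 (x²,y² cancel):
  99.840·x − 4.462·y = -3094.322928
  114.188·x + 43.200·y = -5270.441350
det = 99.840·43.200 − -4.462·114.188 = 4822.594856
x = (-3094.322928·43.200 − -4.462·-5270.441350) / 4822.594856 = -32.594789
y = (99.840·-5270.441350 − -3094.322928·114.188) / 4822.594856 = -35.845084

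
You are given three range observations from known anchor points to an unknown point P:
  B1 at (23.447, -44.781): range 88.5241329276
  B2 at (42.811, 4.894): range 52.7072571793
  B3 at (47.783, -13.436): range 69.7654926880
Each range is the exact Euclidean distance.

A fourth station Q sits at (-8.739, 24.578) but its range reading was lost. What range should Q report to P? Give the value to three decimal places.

eq1: (x − 23.447)² + (y + 44.781)² = 88.5241329276²
eq2: (x − 42.811)² + (y − 4.894)² = 52.7072571793²
eq3: (x − 47.783)² + (y + 13.436)² = 69.7654926880²
eq1−eq2, eq1−eq3 (x²,y² cancel):
  38.728·x + 99.350·y = 4360.100338
  48.672·x + 62.690·y = 2877.939556
det = 38.728·62.690 − 99.350·48.672 = -2407.704880
x = (4360.100338·62.690 − 99.350·2877.939556) / -2407.704880 = 5.228467
y = (38.728·2877.939556 − 4360.100338·48.672) / -2407.704880 = 41.848136
|P − Q| = √((5.228467 − -8.739)² + (41.848136 − 24.578)²) = 22.211432

22.211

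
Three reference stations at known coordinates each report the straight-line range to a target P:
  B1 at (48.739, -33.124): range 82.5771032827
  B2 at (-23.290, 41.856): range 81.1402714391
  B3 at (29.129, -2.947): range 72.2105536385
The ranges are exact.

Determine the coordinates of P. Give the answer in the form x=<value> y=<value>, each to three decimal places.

x=-33.655 y=-38.620

eq1: (x − 48.739)² + (y + 33.124)² = 82.5771032827²
eq2: (x + 23.290)² + (y − 41.856)² = 81.1402714391²
eq3: (x − 29.129)² + (y + 2.947)² = 72.2105536385²
eq3−eq1, eq3−eq2 (x²,y² cancel):
  39.220·x − 60.354·y = 1010.892117
  -104.838·x + 89.606·y = 67.785794
det = 39.220·89.606 − -60.354·-104.838 = -2813.045332
x = (1010.892117·89.606 − -60.354·67.785794) / -2813.045332 = -33.655036
y = (39.220·67.785794 − 1010.892117·-104.838) / -2813.045332 = -38.619522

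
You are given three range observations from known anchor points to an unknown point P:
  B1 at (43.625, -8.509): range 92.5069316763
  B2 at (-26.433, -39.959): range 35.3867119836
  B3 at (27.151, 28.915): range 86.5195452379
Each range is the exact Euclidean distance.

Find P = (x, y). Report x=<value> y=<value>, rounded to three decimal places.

eq1: (x − 43.625)² + (y + 8.509)² = 92.5069316763²
eq2: (x + 26.433)² + (y + 39.959)² = 35.3867119836²
eq3: (x − 27.151)² + (y − 28.915)² = 86.5195452379²
eq1−eq2, eq1−eq3 (x²,y² cancel):
  -140.116·x − 62.900·y = 7625.194487
  -32.948·x + 74.848·y = 669.611020
det = -140.116·74.848 − -62.900·-32.948 = -12559.831568
x = (7625.194487·74.848 − -62.900·669.611020) / -12559.831568 = -48.794372
y = (-140.116·669.611020 − 7625.194487·-32.948) / -12559.831568 = -12.532946

x=-48.794 y=-12.533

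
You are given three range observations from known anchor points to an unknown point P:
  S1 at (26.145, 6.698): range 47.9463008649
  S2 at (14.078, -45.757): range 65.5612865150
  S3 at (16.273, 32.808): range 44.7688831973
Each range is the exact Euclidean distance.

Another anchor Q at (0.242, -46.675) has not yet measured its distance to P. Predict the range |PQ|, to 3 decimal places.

60.002

eq1: (x − 26.145)² + (y − 6.698)² = 47.9463008649²
eq2: (x − 14.078)² + (y + 45.757)² = 65.5612865150²
eq3: (x − 16.273)² + (y − 32.808)² = 44.7688831973²
eq1−eq2, eq1−eq3 (x²,y² cancel):
  -24.134·x − 104.910·y = -435.965619
  -19.744·x + 52.220·y = 907.346028
det = -24.134·52.220 − -104.910·-19.744 = -3331.620520
x = (-435.965619·52.220 − -104.910·907.346028) / -3331.620520 = -21.738234
y = (-24.134·907.346028 − -435.965619·-19.744) / -3331.620520 = 9.156383
|P − Q| = √((-21.738234 − 0.242)² + (9.156383 − -46.675)²) = 60.002284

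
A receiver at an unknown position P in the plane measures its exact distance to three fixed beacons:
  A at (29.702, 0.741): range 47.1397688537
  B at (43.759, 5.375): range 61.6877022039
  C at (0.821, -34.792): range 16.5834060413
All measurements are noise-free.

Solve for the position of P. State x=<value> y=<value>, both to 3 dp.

x=-10.955 y=-23.116

eq1: (x − 29.702)² + (y − 0.741)² = 47.1397688537²
eq2: (x − 43.759)² + (y − 5.375)² = 61.6877022039²
eq3: (x − 0.821)² + (y + 34.792)² = 16.5834060413²
eq2−eq1, eq2−eq3 (x²,y² cancel):
  -28.114·x − 9.268·y = 522.231975
  -85.876·x − 80.334·y = 2797.779846
det = -28.114·-80.334 − -9.268·-85.876 = 1462.611308
x = (522.231975·-80.334 − -9.268·2797.779846) / 1462.611308 = -10.955173
y = (-28.114·2797.779846 − 522.231975·-85.876) / 1462.611308 = -23.115909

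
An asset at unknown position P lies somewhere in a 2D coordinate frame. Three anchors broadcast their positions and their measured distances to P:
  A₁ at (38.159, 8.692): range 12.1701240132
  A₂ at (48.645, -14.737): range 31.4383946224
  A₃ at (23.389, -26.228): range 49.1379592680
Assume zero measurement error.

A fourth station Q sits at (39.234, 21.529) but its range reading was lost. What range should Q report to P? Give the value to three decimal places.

9.453

eq1: (x − 38.159)² + (y − 8.692)² = 12.1701240132²
eq2: (x − 48.645)² + (y + 14.737)² = 31.4383946224²
eq3: (x − 23.389)² + (y + 26.228)² = 49.1379592680²
eq3−eq1, eq3−eq2 (x²,y² cancel):
  29.540·x + 69.840·y = 2563.133963
  50.512·x + 22.982·y = 2774.728274
det = 29.540·22.982 − 69.840·50.512 = -2848.869800
x = (2563.133963·22.982 − 69.840·2774.728274) / -2848.869800 = 47.345469
y = (29.540·2774.728274 − 2563.133963·50.512) / -2848.869800 = 16.674525
|P − Q| = √((47.345469 − 39.234)² + (16.674525 − 21.529)²) = 9.453141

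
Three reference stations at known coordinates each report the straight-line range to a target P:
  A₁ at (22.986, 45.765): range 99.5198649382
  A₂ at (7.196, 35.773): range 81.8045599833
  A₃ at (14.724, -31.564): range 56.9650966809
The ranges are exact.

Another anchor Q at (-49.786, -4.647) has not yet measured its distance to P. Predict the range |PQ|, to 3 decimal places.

25.921

eq1: (x − 22.986)² + (y − 45.765)² = 99.5198649382²
eq2: (x − 7.196)² + (y − 35.773)² = 81.8045599833²
eq3: (x − 14.724)² + (y + 31.564)² = 56.9650966809²
eq1−eq2, eq1−eq3 (x²,y² cancel):
  -31.580·x − 19.984·y = 1920.916007
  -16.524·x − 154.658·y = 5249.472128
det = -31.580·-154.658 − -19.984·-16.524 = 4553.884024
x = (1920.916007·-154.658 − -19.984·5249.472128) / 4553.884024 = -42.201245
y = (-31.580·5249.472128 − 1920.916007·-16.524) / 4553.884024 = -29.433581
|P − Q| = √((-42.201245 − -49.786)² + (-29.433581 − -4.647)²) = 25.921094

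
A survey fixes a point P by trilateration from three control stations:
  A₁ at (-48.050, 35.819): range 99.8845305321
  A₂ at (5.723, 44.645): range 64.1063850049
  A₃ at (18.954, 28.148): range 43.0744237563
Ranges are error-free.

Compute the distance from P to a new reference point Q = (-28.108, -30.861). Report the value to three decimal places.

72.991

eq1: (x + 48.050)² + (y − 35.819)² = 99.8845305321²
eq2: (x − 5.723)² + (y − 44.645)² = 64.1063850049²
eq3: (x − 18.954)² + (y − 28.148)² = 43.0744237563²
eq3−eq1, eq3−eq2 (x²,y² cancel):
  -134.008·x + 15.342·y = -5681.274217
  -26.462·x + 32.994·y = -1379.857882
det = -134.008·32.994 − 15.342·-26.462 = -4015.479948
x = (-5681.274217·32.994 − 15.342·-1379.857882) / -4015.479948 = 41.409292
y = (-134.008·-1379.857882 − -5681.274217·-26.462) / -4015.479948 = -8.610208
|P − Q| = √((41.409292 − -28.108)² + (-8.610208 − -30.861)²) = 72.991449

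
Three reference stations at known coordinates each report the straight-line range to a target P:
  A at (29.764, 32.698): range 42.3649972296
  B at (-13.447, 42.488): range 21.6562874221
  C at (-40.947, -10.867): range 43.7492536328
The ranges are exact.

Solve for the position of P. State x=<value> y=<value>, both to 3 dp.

eq1: (x − 29.764)² + (y − 32.698)² = 42.3649972296²
eq2: (x + 13.447)² + (y − 42.488)² = 21.6562874221²
eq3: (x + 40.947)² + (y + 10.867)² = 43.7492536328²
eq3−eq1, eq3−eq2 (x²,y² cancel):
  141.422·x + 87.130·y = 279.510605
  55.000·x + 106.710·y = 1636.305864
det = 141.422·106.710 − 87.130·55.000 = 10298.991620
x = (279.510605·106.710 − 87.130·1636.305864) / 10298.991620 = -10.947164
y = (141.422·1636.305864 − 279.510605·55.000) / 10298.991620 = 20.976477

x=-10.947 y=20.976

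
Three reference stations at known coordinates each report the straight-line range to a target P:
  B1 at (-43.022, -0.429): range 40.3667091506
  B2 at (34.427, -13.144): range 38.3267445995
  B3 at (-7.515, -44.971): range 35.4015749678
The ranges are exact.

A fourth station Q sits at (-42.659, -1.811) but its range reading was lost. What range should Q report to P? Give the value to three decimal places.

39.714

eq1: (x + 43.022)² + (y + 0.429)² = 40.3667091506²
eq2: (x − 34.427)² + (y + 13.144)² = 38.3267445995²
eq3: (x + 7.515)² + (y + 44.971)² = 35.4015749678²
eq3−eq1, eq3−eq2 (x²,y² cancel):
  -71.014·x + 89.084·y = -603.989238
  83.884·x + 63.654·y = -936.550842
det = -71.014·63.654 − 89.084·83.884 = -11993.047412
x = (-603.989238·63.654 − 89.084·-936.550842) / -11993.047412 = -3.750954
y = (-71.014·-936.550842 − -603.989238·83.884) / -11993.047412 = -9.770099
|P − Q| = √((-3.750954 − -42.659)² + (-9.770099 − -1.811)²) = 39.713767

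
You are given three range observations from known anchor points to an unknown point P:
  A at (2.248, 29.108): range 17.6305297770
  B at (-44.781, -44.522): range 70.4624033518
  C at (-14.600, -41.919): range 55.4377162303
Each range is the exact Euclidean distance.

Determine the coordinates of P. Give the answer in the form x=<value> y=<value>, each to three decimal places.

eq1: (x − 2.248)² + (y − 29.108)² = 17.6305297770²
eq2: (x + 44.781)² + (y + 44.522)² = 70.4624033518²
eq3: (x + 14.600)² + (y + 41.919)² = 55.4377162303²
eq1−eq2, eq1−eq3 (x²,y² cancel):
  -94.058·x − 147.260·y = -1518.897429
  -33.696·x − 142.054·y = -1644.471408
det = -94.058·-142.054 − -147.260·-33.696 = 8399.242172
x = (-1518.897429·-142.054 − -147.260·-1644.471408) / 8399.242172 = -3.143070
y = (-94.058·-1644.471408 − -1518.897429·-33.696) / 8399.242172 = 12.321936

x=-3.143 y=12.322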